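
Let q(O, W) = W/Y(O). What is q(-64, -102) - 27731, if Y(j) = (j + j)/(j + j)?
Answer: -27833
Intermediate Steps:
Y(j) = 1 (Y(j) = (2*j)/((2*j)) = (2*j)*(1/(2*j)) = 1)
q(O, W) = W (q(O, W) = W/1 = W*1 = W)
q(-64, -102) - 27731 = -102 - 27731 = -27833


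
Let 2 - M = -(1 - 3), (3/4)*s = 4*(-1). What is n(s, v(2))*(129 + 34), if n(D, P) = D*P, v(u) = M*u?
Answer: 0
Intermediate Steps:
s = -16/3 (s = 4*(4*(-1))/3 = (4/3)*(-4) = -16/3 ≈ -5.3333)
M = 0 (M = 2 - (-1)*(1 - 3) = 2 - (-1)*(-2) = 2 - 1*2 = 2 - 2 = 0)
v(u) = 0 (v(u) = 0*u = 0)
n(s, v(2))*(129 + 34) = (-16/3*0)*(129 + 34) = 0*163 = 0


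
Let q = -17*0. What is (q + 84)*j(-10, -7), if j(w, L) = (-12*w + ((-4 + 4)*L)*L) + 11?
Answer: 11004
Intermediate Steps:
q = 0
j(w, L) = 11 - 12*w (j(w, L) = (-12*w + (0*L)*L) + 11 = (-12*w + 0*L) + 11 = (-12*w + 0) + 11 = -12*w + 11 = 11 - 12*w)
(q + 84)*j(-10, -7) = (0 + 84)*(11 - 12*(-10)) = 84*(11 + 120) = 84*131 = 11004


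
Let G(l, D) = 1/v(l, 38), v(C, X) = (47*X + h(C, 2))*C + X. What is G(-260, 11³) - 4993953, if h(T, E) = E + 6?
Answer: -2329189667107/466402 ≈ -4.9940e+6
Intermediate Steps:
h(T, E) = 6 + E
v(C, X) = X + C*(8 + 47*X) (v(C, X) = (47*X + (6 + 2))*C + X = (47*X + 8)*C + X = (8 + 47*X)*C + X = C*(8 + 47*X) + X = X + C*(8 + 47*X))
G(l, D) = 1/(38 + 1794*l) (G(l, D) = 1/(38 + 8*l + 47*l*38) = 1/(38 + 8*l + 1786*l) = 1/(38 + 1794*l))
G(-260, 11³) - 4993953 = 1/(2*(19 + 897*(-260))) - 4993953 = 1/(2*(19 - 233220)) - 4993953 = (½)/(-233201) - 4993953 = (½)*(-1/233201) - 4993953 = -1/466402 - 4993953 = -2329189667107/466402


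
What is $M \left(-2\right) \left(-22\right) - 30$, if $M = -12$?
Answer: $-558$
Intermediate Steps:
$M \left(-2\right) \left(-22\right) - 30 = \left(-12\right) \left(-2\right) \left(-22\right) - 30 = 24 \left(-22\right) - 30 = -528 - 30 = -558$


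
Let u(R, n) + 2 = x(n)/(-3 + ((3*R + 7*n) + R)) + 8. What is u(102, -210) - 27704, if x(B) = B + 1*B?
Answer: -1966530/71 ≈ -27698.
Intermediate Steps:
x(B) = 2*B (x(B) = B + B = 2*B)
u(R, n) = 6 + 2*n/(-3 + 4*R + 7*n) (u(R, n) = -2 + ((2*n)/(-3 + ((3*R + 7*n) + R)) + 8) = -2 + ((2*n)/(-3 + (4*R + 7*n)) + 8) = -2 + ((2*n)/(-3 + 4*R + 7*n) + 8) = -2 + (2*n/(-3 + 4*R + 7*n) + 8) = -2 + (8 + 2*n/(-3 + 4*R + 7*n)) = 6 + 2*n/(-3 + 4*R + 7*n))
u(102, -210) - 27704 = 2*(-9 + 12*102 + 22*(-210))/(-3 + 4*102 + 7*(-210)) - 27704 = 2*(-9 + 1224 - 4620)/(-3 + 408 - 1470) - 27704 = 2*(-3405)/(-1065) - 27704 = 2*(-1/1065)*(-3405) - 27704 = 454/71 - 27704 = -1966530/71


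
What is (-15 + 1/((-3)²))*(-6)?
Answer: 268/3 ≈ 89.333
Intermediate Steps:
(-15 + 1/((-3)²))*(-6) = (-15 + 1/9)*(-6) = (-15 + ⅑)*(-6) = -134/9*(-6) = 268/3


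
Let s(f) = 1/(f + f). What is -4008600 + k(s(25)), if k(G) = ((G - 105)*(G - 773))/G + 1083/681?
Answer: 553580477/11350 ≈ 48774.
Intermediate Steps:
s(f) = 1/(2*f)
k(G) = 361/227 + (-773 + G)*(-105 + G)/G (k(G) = ((-105 + G)*(-773 + G))/G + 1083*(1/681) = ((-773 + G)*(-105 + G))/G + 361/227 = (-773 + G)*(-105 + G)/G + 361/227 = 361/227 + (-773 + G)*(-105 + G)/G)
-4008600 + k(s(25)) = -4008600 + (-198945/227 + (1/2)/25 + 81165/(((1/2)/25))) = -4008600 + (-198945/227 + (1/2)*(1/25) + 81165/(((1/2)*(1/25)))) = -4008600 + (-198945/227 + 1/50 + 81165/(1/50)) = -4008600 + (-198945/227 + 1/50 + 81165*50) = -4008600 + (-198945/227 + 1/50 + 4058250) = -4008600 + 46051190477/11350 = 553580477/11350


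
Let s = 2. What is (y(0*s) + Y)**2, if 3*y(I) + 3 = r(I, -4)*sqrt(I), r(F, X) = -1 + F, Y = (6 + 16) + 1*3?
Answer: 576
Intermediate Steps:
Y = 25 (Y = 22 + 3 = 25)
y(I) = -1 + sqrt(I)*(-1 + I)/3 (y(I) = -1 + ((-1 + I)*sqrt(I))/3 = -1 + (sqrt(I)*(-1 + I))/3 = -1 + sqrt(I)*(-1 + I)/3)
(y(0*s) + Y)**2 = ((-1 + sqrt(0*2)*(-1 + 0*2)/3) + 25)**2 = ((-1 + sqrt(0)*(-1 + 0)/3) + 25)**2 = ((-1 + (1/3)*0*(-1)) + 25)**2 = ((-1 + 0) + 25)**2 = (-1 + 25)**2 = 24**2 = 576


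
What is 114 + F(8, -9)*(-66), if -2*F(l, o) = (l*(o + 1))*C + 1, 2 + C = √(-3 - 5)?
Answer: 4371 - 4224*I*√2 ≈ 4371.0 - 5973.6*I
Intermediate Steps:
C = -2 + 2*I*√2 (C = -2 + √(-3 - 5) = -2 + √(-8) = -2 + 2*I*√2 ≈ -2.0 + 2.8284*I)
F(l, o) = -½ - l*(1 + o)*(-2 + 2*I*√2)/2 (F(l, o) = -((l*(o + 1))*(-2 + 2*I*√2) + 1)/2 = -((l*(1 + o))*(-2 + 2*I*√2) + 1)/2 = -(l*(1 + o)*(-2 + 2*I*√2) + 1)/2 = -(1 + l*(1 + o)*(-2 + 2*I*√2))/2 = -½ - l*(1 + o)*(-2 + 2*I*√2)/2)
114 + F(8, -9)*(-66) = 114 + (-½ + 8*(1 - I*√2) + 8*(-9)*(1 - I*√2))*(-66) = 114 + (-½ + (8 - 8*I*√2) + (-72 + 72*I*√2))*(-66) = 114 + (-129/2 + 64*I*√2)*(-66) = 114 + (4257 - 4224*I*√2) = 4371 - 4224*I*√2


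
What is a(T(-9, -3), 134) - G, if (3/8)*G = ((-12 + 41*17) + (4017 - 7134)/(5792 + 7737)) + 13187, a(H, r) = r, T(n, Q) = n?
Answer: -498643570/13529 ≈ -36857.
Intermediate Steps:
G = 500456456/13529 (G = 8*(((-12 + 41*17) + (4017 - 7134)/(5792 + 7737)) + 13187)/3 = 8*(((-12 + 697) - 3117/13529) + 13187)/3 = 8*((685 - 3117*1/13529) + 13187)/3 = 8*((685 - 3117/13529) + 13187)/3 = 8*(9264248/13529 + 13187)/3 = (8/3)*(187671171/13529) = 500456456/13529 ≈ 36991.)
a(T(-9, -3), 134) - G = 134 - 1*500456456/13529 = 134 - 500456456/13529 = -498643570/13529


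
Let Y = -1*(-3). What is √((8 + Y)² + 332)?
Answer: √453 ≈ 21.284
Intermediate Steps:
Y = 3
√((8 + Y)² + 332) = √((8 + 3)² + 332) = √(11² + 332) = √(121 + 332) = √453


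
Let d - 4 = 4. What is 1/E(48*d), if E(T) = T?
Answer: 1/384 ≈ 0.0026042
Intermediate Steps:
d = 8 (d = 4 + 4 = 8)
1/E(48*d) = 1/(48*8) = 1/384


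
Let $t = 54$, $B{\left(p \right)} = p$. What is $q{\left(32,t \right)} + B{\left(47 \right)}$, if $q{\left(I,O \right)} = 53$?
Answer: $100$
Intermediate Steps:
$q{\left(32,t \right)} + B{\left(47 \right)} = 53 + 47 = 100$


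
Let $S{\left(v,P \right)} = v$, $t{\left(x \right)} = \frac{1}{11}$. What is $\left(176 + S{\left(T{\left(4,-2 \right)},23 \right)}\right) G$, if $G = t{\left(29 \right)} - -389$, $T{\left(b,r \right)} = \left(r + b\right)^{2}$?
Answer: $\frac{770400}{11} \approx 70036.0$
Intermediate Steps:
$t{\left(x \right)} = \frac{1}{11}$
$T{\left(b,r \right)} = \left(b + r\right)^{2}$
$G = \frac{4280}{11}$ ($G = \frac{1}{11} - -389 = \frac{1}{11} + 389 = \frac{4280}{11} \approx 389.09$)
$\left(176 + S{\left(T{\left(4,-2 \right)},23 \right)}\right) G = \left(176 + \left(4 - 2\right)^{2}\right) \frac{4280}{11} = \left(176 + 2^{2}\right) \frac{4280}{11} = \left(176 + 4\right) \frac{4280}{11} = 180 \cdot \frac{4280}{11} = \frac{770400}{11}$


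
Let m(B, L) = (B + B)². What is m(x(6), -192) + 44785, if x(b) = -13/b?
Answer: 403234/9 ≈ 44804.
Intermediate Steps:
m(B, L) = 4*B² (m(B, L) = (2*B)² = 4*B²)
m(x(6), -192) + 44785 = 4*(-13/6)² + 44785 = 4*(169/36) + 44785 = 169/9 + 44785 = 403234/9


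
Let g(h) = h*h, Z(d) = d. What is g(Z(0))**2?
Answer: 0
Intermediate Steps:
g(h) = h**2
g(Z(0))**2 = (0**2)**2 = 0**2 = 0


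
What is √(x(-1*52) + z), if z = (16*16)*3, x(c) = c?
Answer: 2*√179 ≈ 26.758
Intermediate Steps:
z = 768 (z = 256*3 = 768)
√(x(-1*52) + z) = √(-1*52 + 768) = √(-52 + 768) = √716 = 2*√179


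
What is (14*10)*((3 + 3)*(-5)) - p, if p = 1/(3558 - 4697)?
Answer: -4783799/1139 ≈ -4200.0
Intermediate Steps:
p = -1/1139 (p = 1/(-1139) = -1/1139 ≈ -0.00087796)
(14*10)*((3 + 3)*(-5)) - p = (14*10)*((3 + 3)*(-5)) - 1*(-1/1139) = 140*(6*(-5)) + 1/1139 = 140*(-30) + 1/1139 = -4200 + 1/1139 = -4783799/1139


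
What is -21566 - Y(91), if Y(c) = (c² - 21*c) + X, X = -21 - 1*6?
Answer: -27909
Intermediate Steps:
X = -27 (X = -21 - 6 = -27)
Y(c) = -27 + c² - 21*c (Y(c) = (c² - 21*c) - 27 = -27 + c² - 21*c)
-21566 - Y(91) = -21566 - (-27 + 91² - 21*91) = -21566 - (-27 + 8281 - 1911) = -21566 - 1*6343 = -21566 - 6343 = -27909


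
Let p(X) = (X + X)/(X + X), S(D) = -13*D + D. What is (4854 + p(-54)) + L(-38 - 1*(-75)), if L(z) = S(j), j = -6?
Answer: 4927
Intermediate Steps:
S(D) = -12*D
L(z) = 72 (L(z) = -12*(-6) = 72)
p(X) = 1 (p(X) = (2*X)/((2*X)) = (2*X)*(1/(2*X)) = 1)
(4854 + p(-54)) + L(-38 - 1*(-75)) = (4854 + 1) + 72 = 4855 + 72 = 4927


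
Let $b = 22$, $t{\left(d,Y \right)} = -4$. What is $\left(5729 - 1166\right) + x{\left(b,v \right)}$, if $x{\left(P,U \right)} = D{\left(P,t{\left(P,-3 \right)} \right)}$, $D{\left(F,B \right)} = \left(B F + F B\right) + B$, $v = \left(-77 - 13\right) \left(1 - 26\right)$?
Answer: $4383$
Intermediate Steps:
$v = 2250$ ($v = \left(-90\right) \left(-25\right) = 2250$)
$D{\left(F,B \right)} = B + 2 B F$ ($D{\left(F,B \right)} = \left(B F + B F\right) + B = 2 B F + B = B + 2 B F$)
$x{\left(P,U \right)} = -4 - 8 P$ ($x{\left(P,U \right)} = - 4 \left(1 + 2 P\right) = -4 - 8 P$)
$\left(5729 - 1166\right) + x{\left(b,v \right)} = \left(5729 - 1166\right) - 180 = 4563 - 180 = 4383$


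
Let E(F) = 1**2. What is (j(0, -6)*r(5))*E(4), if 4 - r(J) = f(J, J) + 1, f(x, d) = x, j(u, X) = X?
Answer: 12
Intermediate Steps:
E(F) = 1
r(J) = 3 - J (r(J) = 4 - (J + 1) = 4 - (1 + J) = 4 + (-1 - J) = 3 - J)
(j(0, -6)*r(5))*E(4) = -6*(3 - 1*5)*1 = -6*(3 - 5)*1 = -6*(-2)*1 = 12*1 = 12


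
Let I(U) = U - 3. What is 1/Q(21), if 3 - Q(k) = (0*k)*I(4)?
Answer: ⅓ ≈ 0.33333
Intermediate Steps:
I(U) = -3 + U
Q(k) = 3 (Q(k) = 3 - 0*k*(-3 + 4) = 3 - 0 = 3 - 1*0 = 3 + 0 = 3)
1/Q(21) = 1/3 = ⅓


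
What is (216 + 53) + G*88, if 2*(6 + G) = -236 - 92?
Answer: -14691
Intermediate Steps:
G = -170 (G = -6 + (-236 - 92)/2 = -6 + (1/2)*(-328) = -6 - 164 = -170)
(216 + 53) + G*88 = (216 + 53) - 170*88 = 269 - 14960 = -14691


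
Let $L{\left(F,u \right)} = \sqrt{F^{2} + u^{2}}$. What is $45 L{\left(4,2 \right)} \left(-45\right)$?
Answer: $- 4050 \sqrt{5} \approx -9056.1$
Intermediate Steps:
$45 L{\left(4,2 \right)} \left(-45\right) = 45 \sqrt{4^{2} + 2^{2}} \left(-45\right) = 45 \sqrt{16 + 4} \left(-45\right) = 45 \sqrt{20} \left(-45\right) = 45 \cdot 2 \sqrt{5} \left(-45\right) = 90 \sqrt{5} \left(-45\right) = - 4050 \sqrt{5}$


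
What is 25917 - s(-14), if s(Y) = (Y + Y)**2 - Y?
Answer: 25119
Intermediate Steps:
s(Y) = -Y + 4*Y**2 (s(Y) = (2*Y)**2 - Y = 4*Y**2 - Y = -Y + 4*Y**2)
25917 - s(-14) = 25917 - (-14)*(-1 + 4*(-14)) = 25917 - (-14)*(-1 - 56) = 25917 - (-14)*(-57) = 25917 - 1*798 = 25917 - 798 = 25119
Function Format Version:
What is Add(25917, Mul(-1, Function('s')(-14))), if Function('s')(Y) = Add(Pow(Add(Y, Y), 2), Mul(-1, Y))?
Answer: 25119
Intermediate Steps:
Function('s')(Y) = Add(Mul(-1, Y), Mul(4, Pow(Y, 2))) (Function('s')(Y) = Add(Pow(Mul(2, Y), 2), Mul(-1, Y)) = Add(Mul(4, Pow(Y, 2)), Mul(-1, Y)) = Add(Mul(-1, Y), Mul(4, Pow(Y, 2))))
Add(25917, Mul(-1, Function('s')(-14))) = Add(25917, Mul(-1, Mul(-14, Add(-1, Mul(4, -14))))) = Add(25917, Mul(-1, Mul(-14, Add(-1, -56)))) = Add(25917, Mul(-1, Mul(-14, -57))) = Add(25917, Mul(-1, 798)) = Add(25917, -798) = 25119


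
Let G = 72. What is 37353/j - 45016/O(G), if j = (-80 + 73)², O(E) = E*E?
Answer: 23929021/31752 ≈ 753.62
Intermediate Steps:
O(E) = E²
j = 49 (j = (-7)² = 49)
37353/j - 45016/O(G) = 37353/49 - 45016/(72²) = 37353*(1/49) - 45016/5184 = 37353/49 - 45016*1/5184 = 37353/49 - 5627/648 = 23929021/31752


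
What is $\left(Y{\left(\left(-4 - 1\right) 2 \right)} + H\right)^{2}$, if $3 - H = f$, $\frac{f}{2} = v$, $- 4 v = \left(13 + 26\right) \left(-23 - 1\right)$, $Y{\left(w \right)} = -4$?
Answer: $219961$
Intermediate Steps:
$v = 234$ ($v = - \frac{\left(13 + 26\right) \left(-23 - 1\right)}{4} = - \frac{39 \left(-24\right)}{4} = \left(- \frac{1}{4}\right) \left(-936\right) = 234$)
$f = 468$ ($f = 2 \cdot 234 = 468$)
$H = -465$ ($H = 3 - 468 = -465$)
$\left(Y{\left(\left(-4 - 1\right) 2 \right)} + H\right)^{2} = \left(-4 - 465\right)^{2} = \left(-469\right)^{2} = 219961$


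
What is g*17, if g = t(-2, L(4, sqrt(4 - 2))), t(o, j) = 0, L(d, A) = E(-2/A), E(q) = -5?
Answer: 0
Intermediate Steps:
L(d, A) = -5
g = 0
g*17 = 0*17 = 0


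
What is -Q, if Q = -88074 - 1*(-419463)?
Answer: -331389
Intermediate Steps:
Q = 331389 (Q = -88074 + 419463 = 331389)
-Q = -1*331389 = -331389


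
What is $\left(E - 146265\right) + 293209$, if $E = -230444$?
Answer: $-83500$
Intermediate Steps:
$\left(E - 146265\right) + 293209 = \left(-230444 - 146265\right) + 293209 = -376709 + 293209 = -83500$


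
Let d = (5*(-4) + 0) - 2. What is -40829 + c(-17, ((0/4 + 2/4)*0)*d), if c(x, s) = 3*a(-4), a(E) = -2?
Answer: -40835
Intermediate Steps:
d = -22 (d = (-20 + 0) - 2 = -20 - 2 = -22)
c(x, s) = -6 (c(x, s) = 3*(-2) = -6)
-40829 + c(-17, ((0/4 + 2/4)*0)*d) = -40829 - 6 = -40835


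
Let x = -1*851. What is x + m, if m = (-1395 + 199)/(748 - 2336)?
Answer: -337548/397 ≈ -850.25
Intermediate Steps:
m = 299/397 (m = -1196/(-1588) = -1196*(-1/1588) = 299/397 ≈ 0.75315)
x = -851
x + m = -851 + 299/397 = -337548/397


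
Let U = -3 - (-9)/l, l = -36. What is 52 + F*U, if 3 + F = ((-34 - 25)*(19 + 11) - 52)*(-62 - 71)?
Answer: -3149991/4 ≈ -7.8750e+5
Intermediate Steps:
F = 242323 (F = -3 + ((-34 - 25)*(19 + 11) - 52)*(-62 - 71) = -3 + (-59*30 - 52)*(-133) = -3 + (-1770 - 52)*(-133) = -3 - 1822*(-133) = -3 + 242326 = 242323)
U = -13/4 (U = -3 - (-9)/(-36) = -3 - (-9)*(-1)/36 = -3 - 1*¼ = -3 - ¼ = -13/4 ≈ -3.2500)
52 + F*U = 52 + 242323*(-13/4) = 52 - 3150199/4 = -3149991/4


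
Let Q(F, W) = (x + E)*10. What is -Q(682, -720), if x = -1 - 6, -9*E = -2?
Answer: 610/9 ≈ 67.778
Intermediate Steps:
E = 2/9 (E = -1/9*(-2) = 2/9 ≈ 0.22222)
x = -7
Q(F, W) = -610/9 (Q(F, W) = (-7 + 2/9)*10 = -61/9*10 = -610/9)
-Q(682, -720) = -1*(-610/9) = 610/9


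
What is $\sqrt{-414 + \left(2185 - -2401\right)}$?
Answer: $2 \sqrt{1043} \approx 64.591$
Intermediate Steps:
$\sqrt{-414 + \left(2185 - -2401\right)} = \sqrt{-414 + \left(2185 + 2401\right)} = \sqrt{-414 + 4586} = \sqrt{4172} = 2 \sqrt{1043}$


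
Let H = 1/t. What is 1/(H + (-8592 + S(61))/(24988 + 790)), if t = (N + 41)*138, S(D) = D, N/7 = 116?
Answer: -758607873/251048089 ≈ -3.0218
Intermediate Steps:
N = 812 (N = 7*116 = 812)
t = 117714 (t = (812 + 41)*138 = 853*138 = 117714)
H = 1/117714 ≈ 8.4952e-6
1/(H + (-8592 + S(61))/(24988 + 790)) = 1/(1/117714 + (-8592 + 61)/(24988 + 790)) = 1/(1/117714 - 8531/25778) = 1/(-251048089/758607873) = -758607873/251048089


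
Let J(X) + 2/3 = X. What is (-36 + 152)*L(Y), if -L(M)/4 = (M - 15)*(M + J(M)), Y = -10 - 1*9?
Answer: -1830016/3 ≈ -6.1001e+5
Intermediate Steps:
J(X) = -2/3 + X
Y = -19 (Y = -10 - 9 = -19)
L(M) = -4*(-15 + M)*(-2/3 + 2*M) (L(M) = -4*(M - 15)*(M + (-2/3 + M)) = -4*(-15 + M)*(-2/3 + 2*M))
(-36 + 152)*L(Y) = (-36 + 152)*(-40 - 8*(-19)**2 + (368/3)*(-19)) = 116*(-40 - 8*361 - 6992/3) = 116*(-40 - 2888 - 6992/3) = 116*(-15776/3) = -1830016/3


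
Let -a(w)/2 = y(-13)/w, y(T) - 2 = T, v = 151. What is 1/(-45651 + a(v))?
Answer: -151/6893279 ≈ -2.1905e-5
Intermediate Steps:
y(T) = 2 + T
a(w) = 22/w (a(w) = -2*(2 - 13)/w = -(-22)/w = 22/w)
1/(-45651 + a(v)) = 1/(-45651 + 22/151) = 1/(-6893279/151) = -151/6893279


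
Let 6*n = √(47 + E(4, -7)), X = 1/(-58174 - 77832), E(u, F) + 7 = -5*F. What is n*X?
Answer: -5*√3/816036 ≈ -1.0613e-5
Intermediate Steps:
E(u, F) = -7 - 5*F
X = -1/136006 (X = 1/(-136006) = -1/136006 ≈ -7.3526e-6)
n = 5*√3/6 (n = √(47 + (-7 - 5*(-7)))/6 = √(47 + (-7 + 35))/6 = √(47 + 28)/6 = √75/6 = (5*√3)/6 = 5*√3/6 ≈ 1.4434)
n*X = (5*√3/6)*(-1/136006) = -5*√3/816036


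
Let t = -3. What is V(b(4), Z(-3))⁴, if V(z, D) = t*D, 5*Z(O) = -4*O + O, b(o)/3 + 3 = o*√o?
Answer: 531441/625 ≈ 850.31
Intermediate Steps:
b(o) = -9 + 3*o^(3/2) (b(o) = -9 + 3*(o*√o) = -9 + 3*o^(3/2))
Z(O) = -3*O/5 (Z(O) = (-4*O + O)/5 = (-3*O)/5 = -3*O/5)
V(z, D) = -3*D
V(b(4), Z(-3))⁴ = (-(-9)*(-3)/5)⁴ = (-3*9/5)⁴ = (-27/5)⁴ = 531441/625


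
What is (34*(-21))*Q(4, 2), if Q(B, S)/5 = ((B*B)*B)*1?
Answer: -228480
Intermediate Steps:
Q(B, S) = 5*B³ (Q(B, S) = 5*(((B*B)*B)*1) = 5*((B²*B)*1) = 5*(B³*1) = 5*B³)
(34*(-21))*Q(4, 2) = (34*(-21))*(5*4³) = -3570*64 = -714*320 = -228480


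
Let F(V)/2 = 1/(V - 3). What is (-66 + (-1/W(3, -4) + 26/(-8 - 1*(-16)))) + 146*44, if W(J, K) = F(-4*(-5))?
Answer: 25411/4 ≈ 6352.8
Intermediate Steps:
F(V) = 2/(-3 + V) (F(V) = 2/(V - 3) = 2/(-3 + V))
W(J, K) = 2/17 (W(J, K) = 2/(-3 - 4*(-5)) = 2/(-3 + 20) = 2/17)
(-66 + (-1/W(3, -4) + 26/(-8 - 1*(-16)))) + 146*44 = (-66 + (-1/2/17 + 26/(-8 - 1*(-16)))) + 146*44 = (-66 + (-1*17/2 + 26/(-8 + 16))) + 6424 = (-66 + (-17/2 + 26/8)) + 6424 = (-66 + (-17/2 + 26*(⅛))) + 6424 = (-66 + (-17/2 + 13/4)) + 6424 = (-66 - 21/4) + 6424 = -285/4 + 6424 = 25411/4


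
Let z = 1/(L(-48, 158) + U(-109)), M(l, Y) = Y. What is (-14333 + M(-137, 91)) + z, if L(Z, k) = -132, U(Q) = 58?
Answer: -1053909/74 ≈ -14242.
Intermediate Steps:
z = -1/74 (z = 1/(-132 + 58) = 1/(-74) = -1/74 ≈ -0.013514)
(-14333 + M(-137, 91)) + z = (-14333 + 91) - 1/74 = -14242 - 1/74 = -1053909/74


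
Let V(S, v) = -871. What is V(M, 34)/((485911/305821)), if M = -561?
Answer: -266370091/485911 ≈ -548.19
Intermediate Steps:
V(M, 34)/((485911/305821)) = -871/(485911/305821) = -871/(485911*(1/305821)) = -871/485911/305821 = -871*305821/485911 = -266370091/485911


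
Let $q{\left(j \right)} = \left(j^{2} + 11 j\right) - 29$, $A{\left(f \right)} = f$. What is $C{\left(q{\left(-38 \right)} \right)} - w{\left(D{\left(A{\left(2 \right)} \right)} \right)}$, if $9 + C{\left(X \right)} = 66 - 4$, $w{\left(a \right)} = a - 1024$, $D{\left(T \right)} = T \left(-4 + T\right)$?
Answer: $1081$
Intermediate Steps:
$q{\left(j \right)} = -29 + j^{2} + 11 j$
$w{\left(a \right)} = -1024 + a$ ($w{\left(a \right)} = a - 1024 = -1024 + a$)
$C{\left(X \right)} = 53$ ($C{\left(X \right)} = -9 + \left(66 - 4\right) = -9 + 62 = 53$)
$C{\left(q{\left(-38 \right)} \right)} - w{\left(D{\left(A{\left(2 \right)} \right)} \right)} = 53 - \left(-1024 + 2 \left(-4 + 2\right)\right) = 53 - \left(-1024 + 2 \left(-2\right)\right) = 53 - \left(-1024 - 4\right) = 53 - -1028 = 53 + 1028 = 1081$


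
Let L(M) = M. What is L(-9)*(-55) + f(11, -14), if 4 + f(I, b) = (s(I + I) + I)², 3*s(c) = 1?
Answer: 5575/9 ≈ 619.44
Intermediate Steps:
s(c) = ⅓ (s(c) = (⅓)*1 = ⅓)
f(I, b) = -4 + (⅓ + I)²
L(-9)*(-55) + f(11, -14) = -9*(-55) + (-4 + (1 + 3*11)²/9) = 495 + (-4 + (1 + 33)²/9) = 495 + (-4 + (⅑)*34²) = 495 + (-4 + (⅑)*1156) = 495 + (-4 + 1156/9) = 495 + 1120/9 = 5575/9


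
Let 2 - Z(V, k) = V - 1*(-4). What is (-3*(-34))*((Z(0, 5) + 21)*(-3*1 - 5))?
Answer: -15504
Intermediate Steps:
Z(V, k) = -2 - V (Z(V, k) = 2 - (V - 1*(-4)) = 2 - (V + 4) = 2 - (4 + V) = 2 + (-4 - V) = -2 - V)
(-3*(-34))*((Z(0, 5) + 21)*(-3*1 - 5)) = (-3*(-34))*(((-2 - 1*0) + 21)*(-3*1 - 5)) = 102*(((-2 + 0) + 21)*(-3 - 5)) = 102*((-2 + 21)*(-8)) = 102*(19*(-8)) = 102*(-152) = -15504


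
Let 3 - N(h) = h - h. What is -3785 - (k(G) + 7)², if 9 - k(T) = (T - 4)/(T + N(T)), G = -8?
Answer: -99249/25 ≈ -3970.0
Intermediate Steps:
N(h) = 3 (N(h) = 3 - (h - h) = 3 - 1*0 = 3 + 0 = 3)
k(T) = 9 - (-4 + T)/(3 + T) (k(T) = 9 - (T - 4)/(T + 3) = 9 - (-4 + T)/(3 + T))
-3785 - (k(G) + 7)² = -3785 - ((31 + 8*(-8))/(3 - 8) + 7)² = -3785 - ((31 - 64)/(-5) + 7)² = -3785 - (-⅕*(-33) + 7)² = -3785 - (33/5 + 7)² = -3785 - (68/5)² = -3785 - 1*4624/25 = -3785 - 4624/25 = -99249/25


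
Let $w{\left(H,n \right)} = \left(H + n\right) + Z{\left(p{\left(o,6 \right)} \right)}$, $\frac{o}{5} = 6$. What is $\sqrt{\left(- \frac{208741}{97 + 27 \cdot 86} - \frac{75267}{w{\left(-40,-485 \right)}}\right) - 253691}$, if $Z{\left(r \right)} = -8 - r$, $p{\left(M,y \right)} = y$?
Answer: $\frac{i \sqrt{8799680588185113}}{186263} \approx 503.62 i$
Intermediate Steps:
$o = 30$ ($o = 5 \cdot 6 = 30$)
$w{\left(H,n \right)} = -14 + H + n$ ($w{\left(H,n \right)} = \left(H + n\right) - 14 = -14 + H + n$)
$\sqrt{\left(- \frac{208741}{97 + 27 \cdot 86} - \frac{75267}{w{\left(-40,-485 \right)}}\right) - 253691} = \sqrt{\left(- \frac{208741}{97 + 27 \cdot 86} - \frac{75267}{-14 - 40 - 485}\right) - 253691} = \sqrt{\left(- \frac{208741}{97 + 2322} - \frac{75267}{-539}\right) - 253691} = \sqrt{\left(- \frac{208741}{2419} - - \frac{75267}{539}\right) - 253691} = \sqrt{\left(\left(-208741\right) \frac{1}{2419} + \frac{75267}{539}\right) - 253691} = \sqrt{\left(- \frac{208741}{2419} + \frac{75267}{539}\right) - 253691} = \sqrt{\frac{69559474}{1303841} - 253691} = \sqrt{- \frac{330703167657}{1303841}} = \frac{i \sqrt{8799680588185113}}{186263}$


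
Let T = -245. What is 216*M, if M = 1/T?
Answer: -216/245 ≈ -0.88163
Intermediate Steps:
M = -1/245 (M = 1/(-245) = -1/245 ≈ -0.0040816)
216*M = 216*(-1/245) = -216/245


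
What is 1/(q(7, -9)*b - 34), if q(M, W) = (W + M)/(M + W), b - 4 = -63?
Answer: -1/93 ≈ -0.010753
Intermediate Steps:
b = -59 (b = 4 - 63 = -59)
q(M, W) = 1 (q(M, W) = (M + W)/(M + W) = 1)
1/(q(7, -9)*b - 34) = 1/(1*(-59) - 34) = 1/(-59 - 34) = 1/(-93) = -1/93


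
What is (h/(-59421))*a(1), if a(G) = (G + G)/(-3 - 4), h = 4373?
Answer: 8746/415947 ≈ 0.021027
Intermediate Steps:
a(G) = -2*G/7 (a(G) = (2*G)/(-7) = (2*G)*(-⅐) = -2*G/7)
(h/(-59421))*a(1) = (4373/(-59421))*(-2/7*1) = (4373*(-1/59421))*(-2/7) = -4373/59421*(-2/7) = 8746/415947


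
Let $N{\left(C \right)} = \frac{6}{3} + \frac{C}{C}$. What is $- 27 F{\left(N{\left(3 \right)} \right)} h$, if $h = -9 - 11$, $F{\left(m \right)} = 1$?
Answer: $540$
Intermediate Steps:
$N{\left(C \right)} = 3$ ($N{\left(C \right)} = 6 \cdot \frac{1}{3} + 1 = 2 + 1 = 3$)
$h = -20$
$- 27 F{\left(N{\left(3 \right)} \right)} h = \left(-27\right) 1 \left(-20\right) = \left(-27\right) \left(-20\right) = 540$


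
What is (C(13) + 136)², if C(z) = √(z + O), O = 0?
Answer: (136 + √13)² ≈ 19490.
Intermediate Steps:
C(z) = √z (C(z) = √(z + 0) = √z)
(C(13) + 136)² = (√13 + 136)² = (136 + √13)²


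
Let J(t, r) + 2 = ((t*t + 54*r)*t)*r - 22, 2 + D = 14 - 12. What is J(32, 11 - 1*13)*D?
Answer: 0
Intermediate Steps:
D = 0 (D = -2 + (14 - 12) = -2 + 2 = 0)
J(t, r) = -24 + r*t*(t**2 + 54*r) (J(t, r) = -2 + (((t*t + 54*r)*t)*r - 22) = -2 + (((t**2 + 54*r)*t)*r - 22) = -2 + ((t*(t**2 + 54*r))*r - 22) = -2 + (r*t*(t**2 + 54*r) - 22) = -2 + (-22 + r*t*(t**2 + 54*r)) = -24 + r*t*(t**2 + 54*r))
J(32, 11 - 1*13)*D = (-24 + (11 - 1*13)*32**3 + 54*32*(11 - 1*13)**2)*0 = (-24 + (11 - 13)*32768 + 54*32*(11 - 13)**2)*0 = (-24 - 2*32768 + 54*32*(-2)**2)*0 = (-24 - 65536 + 54*32*4)*0 = (-24 - 65536 + 6912)*0 = -58648*0 = 0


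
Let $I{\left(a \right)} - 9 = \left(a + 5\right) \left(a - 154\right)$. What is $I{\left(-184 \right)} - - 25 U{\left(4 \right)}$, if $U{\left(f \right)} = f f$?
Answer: $60911$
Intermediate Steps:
$U{\left(f \right)} = f^{2}$
$I{\left(a \right)} = 9 + \left(-154 + a\right) \left(5 + a\right)$ ($I{\left(a \right)} = 9 + \left(a + 5\right) \left(a - 154\right) = 9 + \left(5 + a\right) \left(-154 + a\right) = 9 + \left(-154 + a\right) \left(5 + a\right)$)
$I{\left(-184 \right)} - - 25 U{\left(4 \right)} = \left(-761 + \left(-184\right)^{2} - -27416\right) - - 25 \cdot 4^{2} = \left(-761 + 33856 + 27416\right) - \left(-25\right) 16 = 60511 - -400 = 60511 + 400 = 60911$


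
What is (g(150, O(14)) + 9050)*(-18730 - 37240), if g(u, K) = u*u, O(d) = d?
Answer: -1765853500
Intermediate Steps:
g(u, K) = u²
(g(150, O(14)) + 9050)*(-18730 - 37240) = (150² + 9050)*(-18730 - 37240) = (22500 + 9050)*(-55970) = 31550*(-55970) = -1765853500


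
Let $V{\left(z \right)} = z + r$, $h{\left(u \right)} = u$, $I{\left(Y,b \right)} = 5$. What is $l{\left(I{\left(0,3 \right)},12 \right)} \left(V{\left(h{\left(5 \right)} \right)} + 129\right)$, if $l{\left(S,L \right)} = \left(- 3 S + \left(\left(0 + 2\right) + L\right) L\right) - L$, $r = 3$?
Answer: $19317$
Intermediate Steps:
$V{\left(z \right)} = 3 + z$ ($V{\left(z \right)} = z + 3 = 3 + z$)
$l{\left(S,L \right)} = - L - 3 S + L \left(2 + L\right)$ ($l{\left(S,L \right)} = \left(- 3 S + \left(2 + L\right) L\right) - L = \left(- 3 S + L \left(2 + L\right)\right) - L = - L - 3 S + L \left(2 + L\right)$)
$l{\left(I{\left(0,3 \right)},12 \right)} \left(V{\left(h{\left(5 \right)} \right)} + 129\right) = \left(12 + 12^{2} - 15\right) \left(\left(3 + 5\right) + 129\right) = \left(12 + 144 - 15\right) \left(8 + 129\right) = 141 \cdot 137 = 19317$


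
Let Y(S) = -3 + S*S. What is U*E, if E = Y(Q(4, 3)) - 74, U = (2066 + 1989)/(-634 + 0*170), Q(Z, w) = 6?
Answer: 166255/634 ≈ 262.23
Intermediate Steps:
Y(S) = -3 + S²
U = -4055/634 (U = 4055/(-634 + 0) = 4055/(-634) = 4055*(-1/634) = -4055/634 ≈ -6.3959)
E = -41 (E = (-3 + 6²) - 74 = (-3 + 36) - 74 = 33 - 74 = -41)
U*E = -4055/634*(-41) = 166255/634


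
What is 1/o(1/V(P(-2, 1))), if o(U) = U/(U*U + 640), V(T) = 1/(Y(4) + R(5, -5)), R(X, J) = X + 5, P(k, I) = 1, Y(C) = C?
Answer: 418/7 ≈ 59.714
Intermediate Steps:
R(X, J) = 5 + X
V(T) = 1/14 (V(T) = 1/(4 + (5 + 5)) = 1/(4 + 10) = 1/14)
o(U) = U/(640 + U**2) (o(U) = U/(U**2 + 640) = U/(640 + U**2))
1/o(1/V(P(-2, 1))) = 1/(1/((1/14)*(640 + (1/(1/14))**2))) = 1/(14/(640 + 14**2)) = 1/(14/(640 + 196)) = 1/(14/836) = 1/(14*(1/836)) = 1/(7/418) = 418/7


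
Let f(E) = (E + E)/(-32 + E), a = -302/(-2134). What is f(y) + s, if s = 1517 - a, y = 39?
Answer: 11412642/7469 ≈ 1528.0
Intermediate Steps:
a = 151/1067 (a = -302*(-1/2134) = 151/1067 ≈ 0.14152)
f(E) = 2*E/(-32 + E) (f(E) = (2*E)/(-32 + E) = 2*E/(-32 + E))
s = 1618488/1067 (s = 1517 - 1*151/1067 = 1517 - 151/1067 = 1618488/1067 ≈ 1516.9)
f(y) + s = 2*39/(-32 + 39) + 1618488/1067 = 2*39/7 + 1618488/1067 = 2*39*(⅐) + 1618488/1067 = 78/7 + 1618488/1067 = 11412642/7469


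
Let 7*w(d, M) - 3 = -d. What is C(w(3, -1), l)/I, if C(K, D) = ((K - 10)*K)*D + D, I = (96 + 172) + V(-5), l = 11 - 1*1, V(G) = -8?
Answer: 1/26 ≈ 0.038462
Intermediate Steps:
l = 10 (l = 11 - 1 = 10)
w(d, M) = 3/7 - d/7 (w(d, M) = 3/7 + (-d)/7 = 3/7 - d/7)
I = 260 (I = (96 + 172) - 8 = 268 - 8 = 260)
C(K, D) = D + D*K*(-10 + K) (C(K, D) = ((-10 + K)*K)*D + D = (K*(-10 + K))*D + D = D*K*(-10 + K) + D = D + D*K*(-10 + K))
C(w(3, -1), l)/I = (10*(1 + (3/7 - 1/7*3)**2 - 10*(3/7 - 1/7*3)))/260 = (10*(1 + (3/7 - 3/7)**2 - 10*(3/7 - 3/7)))*(1/260) = (10*(1 + 0**2 - 10*0))*(1/260) = (10*(1 + 0 + 0))*(1/260) = (10*1)*(1/260) = 10*(1/260) = 1/26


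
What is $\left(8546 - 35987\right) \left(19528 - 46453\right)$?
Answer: $738848925$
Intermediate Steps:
$\left(8546 - 35987\right) \left(19528 - 46453\right) = \left(-27441\right) \left(-26925\right) = 738848925$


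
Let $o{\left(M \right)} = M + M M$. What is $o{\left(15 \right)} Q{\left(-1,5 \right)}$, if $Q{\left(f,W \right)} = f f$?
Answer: $240$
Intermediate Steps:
$Q{\left(f,W \right)} = f^{2}$
$o{\left(M \right)} = M + M^{2}$
$o{\left(15 \right)} Q{\left(-1,5 \right)} = 15 \left(1 + 15\right) \left(-1\right)^{2} = 15 \cdot 16 \cdot 1 = 240 \cdot 1 = 240$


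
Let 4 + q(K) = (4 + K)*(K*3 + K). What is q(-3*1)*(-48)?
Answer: 768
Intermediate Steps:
q(K) = -4 + 4*K*(4 + K) (q(K) = -4 + (4 + K)*(K*3 + K) = -4 + (4 + K)*(3*K + K) = -4 + (4 + K)*(4*K) = -4 + 4*K*(4 + K))
q(-3*1)*(-48) = (-4 + 4*(-3*1)**2 + 16*(-3*1))*(-48) = (-4 + 4*(-3)**2 + 16*(-3))*(-48) = (-4 + 4*9 - 48)*(-48) = (-4 + 36 - 48)*(-48) = -16*(-48) = 768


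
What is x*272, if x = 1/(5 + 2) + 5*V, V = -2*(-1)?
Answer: 19312/7 ≈ 2758.9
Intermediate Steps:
V = 2
x = 71/7 (x = 1/(5 + 2) + 5*2 = 1/7 + 10 = ⅐ + 10 = 71/7 ≈ 10.143)
x*272 = (71/7)*272 = 19312/7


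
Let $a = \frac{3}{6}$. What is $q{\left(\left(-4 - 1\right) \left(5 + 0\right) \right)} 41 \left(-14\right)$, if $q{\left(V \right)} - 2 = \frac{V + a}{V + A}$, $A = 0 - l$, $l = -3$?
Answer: $- \frac{39319}{22} \approx -1787.2$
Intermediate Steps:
$A = 3$ ($A = 0 - -3 = 0 + 3 = 3$)
$a = \frac{1}{2}$ ($a = 3 \cdot \frac{1}{6} = \frac{1}{2} \approx 0.5$)
$q{\left(V \right)} = 2 + \frac{\frac{1}{2} + V}{3 + V}$ ($q{\left(V \right)} = 2 + \frac{V + \frac{1}{2}}{V + 3} = 2 + \frac{\frac{1}{2} + V}{3 + V}$)
$q{\left(\left(-4 - 1\right) \left(5 + 0\right) \right)} 41 \left(-14\right) = \frac{13 + 6 \left(-4 - 1\right) \left(5 + 0\right)}{2 \left(3 + \left(-4 - 1\right) \left(5 + 0\right)\right)} 41 \left(-14\right) = \frac{13 + 6 \left(\left(-5\right) 5\right)}{2 \left(3 - 25\right)} 41 \left(-14\right) = \frac{13 + 6 \left(-25\right)}{2 \left(3 - 25\right)} 41 \left(-14\right) = \frac{13 - 150}{2 \left(-22\right)} 41 \left(-14\right) = \frac{1}{2} \left(- \frac{1}{22}\right) \left(-137\right) 41 \left(-14\right) = \frac{137}{44} \cdot 41 \left(-14\right) = \frac{5617}{44} \left(-14\right) = - \frac{39319}{22}$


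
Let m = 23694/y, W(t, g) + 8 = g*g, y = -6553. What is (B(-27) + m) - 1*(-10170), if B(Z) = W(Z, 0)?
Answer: 66567892/6553 ≈ 10158.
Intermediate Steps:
W(t, g) = -8 + g² (W(t, g) = -8 + g*g = -8 + g²)
B(Z) = -8 (B(Z) = -8 + 0² = -8 + 0 = -8)
m = -23694/6553 (m = 23694/(-6553) = 23694*(-1/6553) = -23694/6553 ≈ -3.6157)
(B(-27) + m) - 1*(-10170) = (-8 - 23694/6553) - 1*(-10170) = -76118/6553 + 10170 = 66567892/6553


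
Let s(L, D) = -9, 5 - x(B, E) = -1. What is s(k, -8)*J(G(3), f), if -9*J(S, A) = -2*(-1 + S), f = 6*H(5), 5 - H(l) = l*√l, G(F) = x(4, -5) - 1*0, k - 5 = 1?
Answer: -10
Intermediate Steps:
k = 6 (k = 5 + 1 = 6)
x(B, E) = 6 (x(B, E) = 5 - 1*(-1) = 5 + 1 = 6)
G(F) = 6 (G(F) = 6 - 1*0 = 6 + 0 = 6)
H(l) = 5 - l^(3/2) (H(l) = 5 - l*√l = 5 - l^(3/2))
f = 30 - 30*√5 (f = 6*(5 - 5^(3/2)) = 6*(5 - 5*√5) = 30 - 30*√5 ≈ -37.082)
J(S, A) = -2/9 + 2*S/9 (J(S, A) = -(-2)*(-1 + S)/9 = -(2 - 2*S)/9 = -2/9 + 2*S/9)
s(k, -8)*J(G(3), f) = -9*(-2/9 + (2/9)*6) = -9*(-2/9 + 4/3) = -9*10/9 = -10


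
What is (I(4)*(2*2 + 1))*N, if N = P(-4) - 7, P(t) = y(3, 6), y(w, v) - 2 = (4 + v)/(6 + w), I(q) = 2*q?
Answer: -1400/9 ≈ -155.56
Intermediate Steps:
y(w, v) = 2 + (4 + v)/(6 + w)
P(t) = 28/9 (P(t) = (16 + 6 + 2*3)/(6 + 3) = (16 + 6 + 6)/9 = (⅑)*28 = 28/9)
N = -35/9 (N = 28/9 - 7 = -35/9 ≈ -3.8889)
(I(4)*(2*2 + 1))*N = ((2*4)*(2*2 + 1))*(-35/9) = (8*(4 + 1))*(-35/9) = (8*5)*(-35/9) = 40*(-35/9) = -1400/9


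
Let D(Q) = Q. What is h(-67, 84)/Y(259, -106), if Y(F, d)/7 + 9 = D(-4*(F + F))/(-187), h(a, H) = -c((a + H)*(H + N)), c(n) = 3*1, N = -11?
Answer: -561/2723 ≈ -0.20602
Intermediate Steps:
c(n) = 3
h(a, H) = -3 (h(a, H) = -1*3 = -3)
Y(F, d) = -63 + 56*F/187 (Y(F, d) = -63 + 7*(-4*(F + F)/(-187)) = -63 + 7*(-8*F*(-1/187)) = -63 + 7*(8*F/187) = -63 + 56*F/187)
h(-67, 84)/Y(259, -106) = -3/(-63 + (56/187)*259) = -3/(-63 + 14504/187) = -3/2723/187 = -3*187/2723 = -561/2723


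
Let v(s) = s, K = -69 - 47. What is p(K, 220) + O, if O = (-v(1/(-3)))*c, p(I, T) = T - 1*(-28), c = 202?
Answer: 946/3 ≈ 315.33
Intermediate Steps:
K = -116
p(I, T) = 28 + T (p(I, T) = T + 28 = 28 + T)
O = 202/3 (O = -1/(-3)*202 = -1*(-1/3)*202 = (1/3)*202 = 202/3 ≈ 67.333)
p(K, 220) + O = (28 + 220) + 202/3 = 248 + 202/3 = 946/3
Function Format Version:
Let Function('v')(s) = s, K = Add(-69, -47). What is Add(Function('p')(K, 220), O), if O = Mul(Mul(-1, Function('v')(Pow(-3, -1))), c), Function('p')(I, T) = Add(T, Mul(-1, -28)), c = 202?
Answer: Rational(946, 3) ≈ 315.33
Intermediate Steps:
K = -116
Function('p')(I, T) = Add(28, T) (Function('p')(I, T) = Add(T, 28) = Add(28, T))
O = Rational(202, 3) (O = Mul(Mul(-1, Pow(-3, -1)), 202) = Mul(Mul(-1, Rational(-1, 3)), 202) = Mul(Rational(1, 3), 202) = Rational(202, 3) ≈ 67.333)
Add(Function('p')(K, 220), O) = Add(Add(28, 220), Rational(202, 3)) = Add(248, Rational(202, 3)) = Rational(946, 3)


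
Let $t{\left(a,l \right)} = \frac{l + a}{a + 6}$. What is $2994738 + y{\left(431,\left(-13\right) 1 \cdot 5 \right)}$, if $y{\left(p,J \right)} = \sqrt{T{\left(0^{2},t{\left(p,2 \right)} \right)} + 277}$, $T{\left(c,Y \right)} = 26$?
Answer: $2994738 + \sqrt{303} \approx 2.9948 \cdot 10^{6}$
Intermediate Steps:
$t{\left(a,l \right)} = \frac{a + l}{6 + a}$
$y{\left(p,J \right)} = \sqrt{303}$ ($y{\left(p,J \right)} = \sqrt{26 + 277} = \sqrt{303}$)
$2994738 + y{\left(431,\left(-13\right) 1 \cdot 5 \right)} = 2994738 + \sqrt{303}$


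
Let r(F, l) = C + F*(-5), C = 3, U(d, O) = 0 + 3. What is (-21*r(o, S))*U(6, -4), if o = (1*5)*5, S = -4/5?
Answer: 7686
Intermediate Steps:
U(d, O) = 3
S = -⅘ (S = -4*⅕ = -⅘ ≈ -0.80000)
o = 25 (o = 5*5 = 25)
r(F, l) = 3 - 5*F (r(F, l) = 3 + F*(-5) = 3 - 5*F)
(-21*r(o, S))*U(6, -4) = -21*(3 - 5*25)*3 = -21*(3 - 125)*3 = -21*(-122)*3 = 2562*3 = 7686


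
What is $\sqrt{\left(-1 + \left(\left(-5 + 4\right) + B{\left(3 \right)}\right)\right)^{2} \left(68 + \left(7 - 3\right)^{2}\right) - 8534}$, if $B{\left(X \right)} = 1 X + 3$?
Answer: $i \sqrt{7190} \approx 84.794 i$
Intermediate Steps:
$B{\left(X \right)} = 3 + X$ ($B{\left(X \right)} = X + 3 = 3 + X$)
$\sqrt{\left(-1 + \left(\left(-5 + 4\right) + B{\left(3 \right)}\right)\right)^{2} \left(68 + \left(7 - 3\right)^{2}\right) - 8534} = \sqrt{\left(-1 + \left(\left(-5 + 4\right) + \left(3 + 3\right)\right)\right)^{2} \left(68 + \left(7 - 3\right)^{2}\right) - 8534} = \sqrt{\left(-1 + \left(-1 + 6\right)\right)^{2} \left(68 + 4^{2}\right) - 8534} = \sqrt{\left(-1 + 5\right)^{2} \left(68 + 16\right) - 8534} = \sqrt{4^{2} \cdot 84 - 8534} = \sqrt{16 \cdot 84 - 8534} = \sqrt{1344 - 8534} = \sqrt{-7190} = i \sqrt{7190}$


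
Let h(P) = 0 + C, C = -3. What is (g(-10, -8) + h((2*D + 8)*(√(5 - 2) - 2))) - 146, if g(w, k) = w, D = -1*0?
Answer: -159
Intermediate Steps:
D = 0
h(P) = -3 (h(P) = 0 - 3 = -3)
(g(-10, -8) + h((2*D + 8)*(√(5 - 2) - 2))) - 146 = (-10 - 3) - 146 = -13 - 146 = -159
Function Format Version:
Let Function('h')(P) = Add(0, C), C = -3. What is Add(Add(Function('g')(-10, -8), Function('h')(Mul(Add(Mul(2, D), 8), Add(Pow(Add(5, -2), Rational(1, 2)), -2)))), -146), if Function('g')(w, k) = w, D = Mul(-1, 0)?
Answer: -159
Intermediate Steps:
D = 0
Function('h')(P) = -3 (Function('h')(P) = Add(0, -3) = -3)
Add(Add(Function('g')(-10, -8), Function('h')(Mul(Add(Mul(2, D), 8), Add(Pow(Add(5, -2), Rational(1, 2)), -2)))), -146) = Add(Add(-10, -3), -146) = Add(-13, -146) = -159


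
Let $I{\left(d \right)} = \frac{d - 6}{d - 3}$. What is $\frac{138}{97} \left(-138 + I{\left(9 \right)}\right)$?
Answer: $- \frac{18975}{97} \approx -195.62$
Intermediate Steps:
$I{\left(d \right)} = \frac{-6 + d}{-3 + d}$
$\frac{138}{97} \left(-138 + I{\left(9 \right)}\right) = \frac{138}{97} \left(-138 + \frac{-6 + 9}{-3 + 9}\right) = 138 \cdot \frac{1}{97} \left(-138 + \frac{1}{6} \cdot 3\right) = \frac{138 \left(-138 + \frac{1}{6} \cdot 3\right)}{97} = \frac{138 \left(-138 + \frac{1}{2}\right)}{97} = \frac{138}{97} \left(- \frac{275}{2}\right) = - \frac{18975}{97}$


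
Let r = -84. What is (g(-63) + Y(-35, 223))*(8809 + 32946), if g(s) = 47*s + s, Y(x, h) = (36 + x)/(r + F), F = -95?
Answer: -22601856235/179 ≈ -1.2627e+8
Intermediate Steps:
Y(x, h) = -36/179 - x/179 (Y(x, h) = (36 + x)/(-84 - 95) = (36 + x)/(-179) = (36 + x)*(-1/179) = -36/179 - x/179)
g(s) = 48*s
(g(-63) + Y(-35, 223))*(8809 + 32946) = (48*(-63) + (-36/179 - 1/179*(-35)))*(8809 + 32946) = (-3024 + (-36/179 + 35/179))*41755 = (-3024 - 1/179)*41755 = -541297/179*41755 = -22601856235/179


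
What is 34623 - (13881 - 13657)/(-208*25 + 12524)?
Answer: 63394657/1831 ≈ 34623.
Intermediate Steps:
34623 - (13881 - 13657)/(-208*25 + 12524) = 34623 - 224/(-5200 + 12524) = 34623 - 224/7324 = 34623 - 1*56/1831 = 34623 - 56/1831 = 63394657/1831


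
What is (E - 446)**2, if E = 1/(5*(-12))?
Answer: 716151121/3600 ≈ 1.9893e+5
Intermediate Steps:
E = -1/60 (E = 1/(-60) = -1/60 ≈ -0.016667)
(E - 446)**2 = (-1/60 - 446)**2 = (-26761/60)**2 = 716151121/3600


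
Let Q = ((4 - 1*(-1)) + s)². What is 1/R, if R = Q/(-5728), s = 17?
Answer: -1432/121 ≈ -11.835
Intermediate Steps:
Q = 484 (Q = ((4 - 1*(-1)) + 17)² = ((4 + 1) + 17)² = (5 + 17)² = 22² = 484)
R = -121/1432 (R = 484/(-5728) = 484*(-1/5728) = -121/1432 ≈ -0.084497)
1/R = 1/(-121/1432) = -1432/121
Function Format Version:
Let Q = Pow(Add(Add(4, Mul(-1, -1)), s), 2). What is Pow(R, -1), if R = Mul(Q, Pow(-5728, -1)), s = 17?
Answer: Rational(-1432, 121) ≈ -11.835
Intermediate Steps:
Q = 484 (Q = Pow(Add(Add(4, Mul(-1, -1)), 17), 2) = Pow(Add(Add(4, 1), 17), 2) = Pow(Add(5, 17), 2) = Pow(22, 2) = 484)
R = Rational(-121, 1432) (R = Mul(484, Pow(-5728, -1)) = Mul(484, Rational(-1, 5728)) = Rational(-121, 1432) ≈ -0.084497)
Pow(R, -1) = Pow(Rational(-121, 1432), -1) = Rational(-1432, 121)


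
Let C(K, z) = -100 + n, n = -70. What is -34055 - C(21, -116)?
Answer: -33885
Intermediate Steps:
C(K, z) = -170 (C(K, z) = -100 - 70 = -170)
-34055 - C(21, -116) = -34055 - 1*(-170) = -34055 + 170 = -33885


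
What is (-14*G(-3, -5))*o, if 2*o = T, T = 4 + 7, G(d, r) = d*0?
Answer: 0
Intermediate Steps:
G(d, r) = 0
T = 11
o = 11/2 (o = (1/2)*11 = 11/2 ≈ 5.5000)
(-14*G(-3, -5))*o = -14*0*(11/2) = 0*(11/2) = 0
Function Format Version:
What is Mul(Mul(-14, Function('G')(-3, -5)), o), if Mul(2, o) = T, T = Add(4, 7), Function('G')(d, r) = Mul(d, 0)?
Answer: 0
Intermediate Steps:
Function('G')(d, r) = 0
T = 11
o = Rational(11, 2) (o = Mul(Rational(1, 2), 11) = Rational(11, 2) ≈ 5.5000)
Mul(Mul(-14, Function('G')(-3, -5)), o) = Mul(Mul(-14, 0), Rational(11, 2)) = Mul(0, Rational(11, 2)) = 0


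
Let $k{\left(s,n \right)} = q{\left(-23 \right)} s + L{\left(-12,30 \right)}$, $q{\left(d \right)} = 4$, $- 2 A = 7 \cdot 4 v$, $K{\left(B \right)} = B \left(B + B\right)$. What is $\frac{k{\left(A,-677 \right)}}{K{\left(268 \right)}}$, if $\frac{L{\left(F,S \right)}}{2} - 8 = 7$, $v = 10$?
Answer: $- \frac{265}{71824} \approx -0.0036896$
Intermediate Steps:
$K{\left(B \right)} = 2 B^{2}$ ($K{\left(B \right)} = B 2 B = 2 B^{2}$)
$L{\left(F,S \right)} = 30$ ($L{\left(F,S \right)} = 16 + 2 \cdot 7 = 16 + 14 = 30$)
$A = -140$ ($A = - \frac{7 \cdot 4 \cdot 10}{2} = - \frac{28 \cdot 10}{2} = \left(- \frac{1}{2}\right) 280 = -140$)
$k{\left(s,n \right)} = 30 + 4 s$ ($k{\left(s,n \right)} = 4 s + 30 = 30 + 4 s$)
$\frac{k{\left(A,-677 \right)}}{K{\left(268 \right)}} = \frac{30 + 4 \left(-140\right)}{2 \cdot 268^{2}} = \frac{30 - 560}{2 \cdot 71824} = - \frac{530}{143648} = \left(-530\right) \frac{1}{143648} = - \frac{265}{71824}$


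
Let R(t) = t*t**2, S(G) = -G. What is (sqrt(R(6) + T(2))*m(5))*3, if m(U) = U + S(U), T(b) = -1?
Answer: 0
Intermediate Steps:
R(t) = t**3
m(U) = 0 (m(U) = U - U = 0)
(sqrt(R(6) + T(2))*m(5))*3 = (sqrt(6**3 - 1)*0)*3 = (sqrt(216 - 1)*0)*3 = (sqrt(215)*0)*3 = 0*3 = 0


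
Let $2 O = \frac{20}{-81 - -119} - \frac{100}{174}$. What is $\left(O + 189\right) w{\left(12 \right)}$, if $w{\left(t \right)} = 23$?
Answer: $\frac{7184671}{1653} \approx 4346.4$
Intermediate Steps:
$O = - \frac{40}{1653}$ ($O = \frac{\frac{20}{-81 - -119} - \frac{100}{174}}{2} = \frac{\frac{20}{-81 + 119} - \frac{50}{87}}{2} = \frac{\frac{20}{38} - \frac{50}{87}}{2} = \frac{20 \cdot \frac{1}{38} - \frac{50}{87}}{2} = \frac{\frac{10}{19} - \frac{50}{87}}{2} = \frac{1}{2} \left(- \frac{80}{1653}\right) = - \frac{40}{1653} \approx -0.024198$)
$\left(O + 189\right) w{\left(12 \right)} = \left(- \frac{40}{1653} + 189\right) 23 = \frac{312377}{1653} \cdot 23 = \frac{7184671}{1653}$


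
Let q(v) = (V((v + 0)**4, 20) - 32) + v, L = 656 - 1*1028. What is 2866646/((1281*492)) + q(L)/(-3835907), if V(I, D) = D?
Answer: 5498214737345/1208794029282 ≈ 4.5485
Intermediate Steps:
L = -372 (L = 656 - 1028 = -372)
q(v) = -12 + v (q(v) = (20 - 32) + v = -12 + v)
2866646/((1281*492)) + q(L)/(-3835907) = 2866646/((1281*492)) + (-12 - 372)/(-3835907) = 2866646/630252 - 384*(-1/3835907) = 2866646*(1/630252) + 384/3835907 = 1433323/315126 + 384/3835907 = 5498214737345/1208794029282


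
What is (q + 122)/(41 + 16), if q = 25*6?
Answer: 272/57 ≈ 4.7719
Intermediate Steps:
q = 150
(q + 122)/(41 + 16) = (150 + 122)/(41 + 16) = 272/57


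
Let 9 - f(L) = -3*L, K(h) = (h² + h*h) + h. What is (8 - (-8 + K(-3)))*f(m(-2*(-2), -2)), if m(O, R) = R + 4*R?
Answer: -21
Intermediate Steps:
K(h) = h + 2*h² (K(h) = (h² + h²) + h = 2*h² + h = h + 2*h²)
m(O, R) = 5*R
f(L) = 9 + 3*L (f(L) = 9 - (-3)*L = 9 + 3*L)
(8 - (-8 + K(-3)))*f(m(-2*(-2), -2)) = (8 - (-8 - 3*(1 + 2*(-3))))*(9 + 3*(5*(-2))) = (8 - (-8 - 3*(1 - 6)))*(9 + 3*(-10)) = (8 - (-8 - 3*(-5)))*(9 - 30) = (8 - (-8 + 15))*(-21) = (8 - 1*7)*(-21) = (8 - 7)*(-21) = 1*(-21) = -21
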